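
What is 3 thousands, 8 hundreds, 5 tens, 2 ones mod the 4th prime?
Convert 3 thousands, 8 hundreds, 5 tens, 2 ones (place-value notation) → 3×1000 + 8×100 + 5×10 + 2 = 3852 (decimal)
Convert the 4th prime (prime index) → 7 (decimal)
Compute 3852 mod 7 = 2
2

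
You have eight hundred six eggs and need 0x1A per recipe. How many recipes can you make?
Convert eight hundred six (English words) → 8×100 + 6 = 806 (decimal)
Convert 0x1A (hexadecimal) → 1×16 + 10 = 26 (decimal)
Compute 806 ÷ 26 = 31
31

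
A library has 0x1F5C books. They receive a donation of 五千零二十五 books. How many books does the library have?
Convert 0x1F5C (hexadecimal) → 1×4096 + 15×256 + 5×16 + 12 = 8028 (decimal)
Convert 五千零二十五 (Chinese numeral) → 5×1000 + 2×10 + 5 = 5025 (decimal)
Compute 8028 + 5025 = 13053
13053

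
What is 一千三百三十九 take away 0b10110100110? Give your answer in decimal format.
Convert 一千三百三十九 (Chinese numeral) → 1×1000 + 3×100 + 3×10 + 9 = 1339 (decimal)
Convert 0b10110100110 (binary) → 1024 + 256 + 128 + 32 + 4 + 2 = 1446 (decimal)
Compute 1339 - 1446 = -107
-107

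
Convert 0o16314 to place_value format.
Convert 0o16314 (octal) → 1×4096 + 6×512 + 3×64 + 1×8 + 4 = 7372 (decimal)
Convert 7372 (decimal) → 7372 = 7×1000 + 3×100 + 7×10 + 2 → 7 thousands, 3 hundreds, 7 tens, 2 ones (place-value notation)
7 thousands, 3 hundreds, 7 tens, 2 ones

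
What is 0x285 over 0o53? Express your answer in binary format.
Convert 0x285 (hexadecimal) → 2×256 + 8×16 + 5 = 645 (decimal)
Convert 0o53 (octal) → 5×8 + 3 = 43 (decimal)
Compute 645 ÷ 43 = 15
Convert 15 (decimal) → 15 = 8 + 4 + 2 + 1 → 0b1111 (binary)
0b1111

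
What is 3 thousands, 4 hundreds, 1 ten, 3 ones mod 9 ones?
Convert 3 thousands, 4 hundreds, 1 ten, 3 ones (place-value notation) → 3×1000 + 4×100 + 1×10 + 3 = 3413 (decimal)
Convert 9 ones (place-value notation) → 9 (decimal)
Compute 3413 mod 9 = 2
2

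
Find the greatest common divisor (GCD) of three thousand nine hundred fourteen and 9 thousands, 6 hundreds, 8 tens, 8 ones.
Convert three thousand nine hundred fourteen (English words) → 3×1000 + 9×100 + 14 = 3914 (decimal)
Convert 9 thousands, 6 hundreds, 8 tens, 8 ones (place-value notation) → 9×1000 + 6×100 + 8×10 + 8 = 9688 (decimal)
Compute gcd(3914, 9688) = 2
2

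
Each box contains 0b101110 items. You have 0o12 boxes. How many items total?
Convert 0b101110 (binary) → 32 + 8 + 4 + 2 = 46 (decimal)
Convert 0o12 (octal) → 1×8 + 2 = 10 (decimal)
Compute 46 × 10 = 460
460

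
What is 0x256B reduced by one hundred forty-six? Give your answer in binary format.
Convert 0x256B (hexadecimal) → 2×4096 + 5×256 + 6×16 + 11 = 9579 (decimal)
Convert one hundred forty-six (English words) → 1×100 + 46 = 146 (decimal)
Compute 9579 - 146 = 9433
Convert 9433 (decimal) → 9433 = 8192 + 1024 + 128 + 64 + 16 + 8 + 1 → 0b10010011011001 (binary)
0b10010011011001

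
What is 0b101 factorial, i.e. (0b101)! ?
Convert 0b101 (binary) → 4 + 1 = 5 (decimal)
Compute 5! = 120
120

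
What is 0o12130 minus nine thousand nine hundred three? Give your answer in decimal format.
Convert 0o12130 (octal) → 1×4096 + 2×512 + 1×64 + 3×8 = 5208 (decimal)
Convert nine thousand nine hundred three (English words) → 9×1000 + 9×100 + 3 = 9903 (decimal)
Compute 5208 - 9903 = -4695
-4695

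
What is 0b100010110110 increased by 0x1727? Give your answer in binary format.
Convert 0b100010110110 (binary) → 2048 + 128 + 32 + 16 + 4 + 2 = 2230 (decimal)
Convert 0x1727 (hexadecimal) → 1×4096 + 7×256 + 2×16 + 7 = 5927 (decimal)
Compute 2230 + 5927 = 8157
Convert 8157 (decimal) → 8157 = 4096 + 2048 + 1024 + 512 + 256 + 128 + 64 + 16 + 8 + 4 + 1 → 0b1111111011101 (binary)
0b1111111011101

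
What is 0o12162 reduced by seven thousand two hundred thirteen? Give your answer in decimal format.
Convert 0o12162 (octal) → 1×4096 + 2×512 + 1×64 + 6×8 + 2 = 5234 (decimal)
Convert seven thousand two hundred thirteen (English words) → 7×1000 + 2×100 + 13 = 7213 (decimal)
Compute 5234 - 7213 = -1979
-1979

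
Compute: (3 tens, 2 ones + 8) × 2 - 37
Convert 3 tens, 2 ones (place-value notation) → 3×10 + 2 = 32 (decimal)
Expression in decimal: (32 + 8) × 2 - 37
Parentheses first: 32 + 8 = 40
Multiply: 40 × 2 = 80
Subtract: 80 - 37 = 43
43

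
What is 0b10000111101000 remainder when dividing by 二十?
Convert 0b10000111101000 (binary) → 8192 + 256 + 128 + 64 + 32 + 8 = 8680 (decimal)
Convert 二十 (Chinese numeral) → 2×10 = 20 (decimal)
Compute 8680 mod 20 = 0
0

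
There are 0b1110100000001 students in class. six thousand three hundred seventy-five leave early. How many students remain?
Convert 0b1110100000001 (binary) → 4096 + 2048 + 1024 + 256 + 1 = 7425 (decimal)
Convert six thousand three hundred seventy-five (English words) → 6×1000 + 3×100 + 75 = 6375 (decimal)
Compute 7425 - 6375 = 1050
1050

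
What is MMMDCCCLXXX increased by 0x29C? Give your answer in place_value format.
Convert MMMDCCCLXXX (Roman numeral) → 1000 + 1000 + 1000 + 500 + 100 + 100 + 100 + 50 + 10 + 10 + 10 = 3880 (decimal)
Convert 0x29C (hexadecimal) → 2×256 + 9×16 + 12 = 668 (decimal)
Compute 3880 + 668 = 4548
Convert 4548 (decimal) → 4548 = 4×1000 + 5×100 + 4×10 + 8 → 4 thousands, 5 hundreds, 4 tens, 8 ones (place-value notation)
4 thousands, 5 hundreds, 4 tens, 8 ones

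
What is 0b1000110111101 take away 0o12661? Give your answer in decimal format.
Convert 0b1000110111101 (binary) → 4096 + 256 + 128 + 32 + 16 + 8 + 4 + 1 = 4541 (decimal)
Convert 0o12661 (octal) → 1×4096 + 2×512 + 6×64 + 6×8 + 1 = 5553 (decimal)
Compute 4541 - 5553 = -1012
-1012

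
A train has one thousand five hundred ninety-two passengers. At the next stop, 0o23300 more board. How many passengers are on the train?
Convert one thousand five hundred ninety-two (English words) → 1×1000 + 5×100 + 92 = 1592 (decimal)
Convert 0o23300 (octal) → 2×4096 + 3×512 + 3×64 = 9920 (decimal)
Compute 1592 + 9920 = 11512
11512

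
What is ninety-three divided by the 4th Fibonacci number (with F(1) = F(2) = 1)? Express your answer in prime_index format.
Convert ninety-three (English words) → 93 (decimal)
Convert the 4th Fibonacci number (with F(1) = F(2) = 1) (Fibonacci index) → 1, 1, 2, 3 → 3 (decimal)
Compute 93 ÷ 3 = 31
Convert 31 (decimal) → the 11th prime (prime index)
the 11th prime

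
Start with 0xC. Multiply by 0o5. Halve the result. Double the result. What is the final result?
Convert 0xC (hexadecimal) → 12 (decimal)
Start: 12
Convert 0o5 (octal) → 5 (decimal)
12 × 5 = 60
60 ÷ 2 = 30
30 × 2 = 60
60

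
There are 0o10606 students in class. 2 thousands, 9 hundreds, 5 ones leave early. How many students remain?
Convert 0o10606 (octal) → 1×4096 + 6×64 + 6 = 4486 (decimal)
Convert 2 thousands, 9 hundreds, 5 ones (place-value notation) → 2×1000 + 9×100 + 5 = 2905 (decimal)
Compute 4486 - 2905 = 1581
1581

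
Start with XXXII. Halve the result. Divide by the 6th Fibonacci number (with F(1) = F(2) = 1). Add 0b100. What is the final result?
Convert XXXII (Roman numeral) → 10 + 10 + 10 + 1 + 1 = 32 (decimal)
Start: 32
32 ÷ 2 = 16
Convert the 6th Fibonacci number (with F(1) = F(2) = 1) (Fibonacci index) → 1, 1, 2, 3, 5, 8 → 8 (decimal)
16 ÷ 8 = 2
Convert 0b100 (binary) → 4 (decimal)
2 + 4 = 6
6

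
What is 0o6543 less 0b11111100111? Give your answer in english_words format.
Convert 0o6543 (octal) → 6×512 + 5×64 + 4×8 + 3 = 3427 (decimal)
Convert 0b11111100111 (binary) → 1024 + 512 + 256 + 128 + 64 + 32 + 4 + 2 + 1 = 2023 (decimal)
Compute 3427 - 2023 = 1404
Convert 1404 (decimal) → 1404 = 1×1000 + 4×100 + 4 → one thousand four hundred four (English words)
one thousand four hundred four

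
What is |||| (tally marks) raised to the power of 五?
Convert |||| (tally marks) → 4 (decimal)
Convert 五 (Chinese numeral) → 5 (decimal)
Compute 4 ^ 5 = 1024
1024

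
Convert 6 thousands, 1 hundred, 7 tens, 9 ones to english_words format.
Convert 6 thousands, 1 hundred, 7 tens, 9 ones (place-value notation) → 6×1000 + 1×100 + 7×10 + 9 = 6179 (decimal)
Convert 6179 (decimal) → 6179 = 6×1000 + 1×100 + 79 → six thousand one hundred seventy-nine (English words)
six thousand one hundred seventy-nine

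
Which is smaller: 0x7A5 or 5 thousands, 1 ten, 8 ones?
Convert 0x7A5 (hexadecimal) → 7×256 + 10×16 + 5 = 1957 (decimal)
Convert 5 thousands, 1 ten, 8 ones (place-value notation) → 5×1000 + 1×10 + 8 = 5018 (decimal)
Compare 1957 vs 5018: smaller = 1957
1957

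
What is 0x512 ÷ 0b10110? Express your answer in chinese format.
Convert 0x512 (hexadecimal) → 5×256 + 1×16 + 2 = 1298 (decimal)
Convert 0b10110 (binary) → 16 + 4 + 2 = 22 (decimal)
Compute 1298 ÷ 22 = 59
Convert 59 (decimal) → 59 = 5×10 + 9 → 五十九 (Chinese numeral)
五十九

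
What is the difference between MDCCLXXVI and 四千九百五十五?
Convert MDCCLXXVI (Roman numeral) → 1000 + 500 + 100 + 100 + 50 + 10 + 10 + 5 + 1 = 1776 (decimal)
Convert 四千九百五十五 (Chinese numeral) → 4×1000 + 9×100 + 5×10 + 5 = 4955 (decimal)
Difference: |1776 - 4955| = 3179
3179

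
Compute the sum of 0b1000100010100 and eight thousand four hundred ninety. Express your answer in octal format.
Convert 0b1000100010100 (binary) → 4096 + 256 + 16 + 4 = 4372 (decimal)
Convert eight thousand four hundred ninety (English words) → 8×1000 + 4×100 + 90 = 8490 (decimal)
Compute 4372 + 8490 = 12862
Convert 12862 (decimal) → 12862 = 3×4096 + 1×512 + 7×8 + 6 → 0o31076 (octal)
0o31076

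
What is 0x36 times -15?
Convert 0x36 (hexadecimal) → 3×16 + 6 = 54 (decimal)
Compute 54 × -15 = -810
-810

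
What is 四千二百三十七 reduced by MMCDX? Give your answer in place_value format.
Convert 四千二百三十七 (Chinese numeral) → 4×1000 + 2×100 + 3×10 + 7 = 4237 (decimal)
Convert MMCDX (Roman numeral) → 1000 + 1000 + 400 + 10 = 2410 (decimal)
Compute 4237 - 2410 = 1827
Convert 1827 (decimal) → 1827 = 1×1000 + 8×100 + 2×10 + 7 → 1 thousand, 8 hundreds, 2 tens, 7 ones (place-value notation)
1 thousand, 8 hundreds, 2 tens, 7 ones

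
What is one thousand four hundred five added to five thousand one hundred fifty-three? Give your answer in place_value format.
Convert one thousand four hundred five (English words) → 1×1000 + 4×100 + 5 = 1405 (decimal)
Convert five thousand one hundred fifty-three (English words) → 5×1000 + 1×100 + 53 = 5153 (decimal)
Compute 1405 + 5153 = 6558
Convert 6558 (decimal) → 6558 = 6×1000 + 5×100 + 5×10 + 8 → 6 thousands, 5 hundreds, 5 tens, 8 ones (place-value notation)
6 thousands, 5 hundreds, 5 tens, 8 ones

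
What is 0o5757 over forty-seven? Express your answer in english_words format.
Convert 0o5757 (octal) → 5×512 + 7×64 + 5×8 + 7 = 3055 (decimal)
Convert forty-seven (English words) → 47 (decimal)
Compute 3055 ÷ 47 = 65
Convert 65 (decimal) → sixty-five (English words)
sixty-five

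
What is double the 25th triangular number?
The 25th triangular number = 25×26/2 = 325
Compute 325 × 2 = 650
650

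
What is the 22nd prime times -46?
Convert the 22nd prime (prime index) → 79 (decimal)
Compute 79 × -46 = -3634
-3634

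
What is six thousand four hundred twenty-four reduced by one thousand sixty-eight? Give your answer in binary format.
Convert six thousand four hundred twenty-four (English words) → 6×1000 + 4×100 + 24 = 6424 (decimal)
Convert one thousand sixty-eight (English words) → 1×1000 + 68 = 1068 (decimal)
Compute 6424 - 1068 = 5356
Convert 5356 (decimal) → 5356 = 4096 + 1024 + 128 + 64 + 32 + 8 + 4 → 0b1010011101100 (binary)
0b1010011101100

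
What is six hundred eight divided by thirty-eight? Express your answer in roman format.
Convert six hundred eight (English words) → 6×100 + 8 = 608 (decimal)
Convert thirty-eight (English words) → 38 (decimal)
Compute 608 ÷ 38 = 16
Convert 16 (decimal) → 16 = 10 + 5 + 1 → XVI (Roman numeral)
XVI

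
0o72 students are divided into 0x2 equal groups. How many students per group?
Convert 0o72 (octal) → 7×8 + 2 = 58 (decimal)
Convert 0x2 (hexadecimal) → 2 (decimal)
Compute 58 ÷ 2 = 29
29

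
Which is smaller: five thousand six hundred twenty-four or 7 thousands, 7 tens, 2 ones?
Convert five thousand six hundred twenty-four (English words) → 5×1000 + 6×100 + 24 = 5624 (decimal)
Convert 7 thousands, 7 tens, 2 ones (place-value notation) → 7×1000 + 7×10 + 2 = 7072 (decimal)
Compare 5624 vs 7072: smaller = 5624
5624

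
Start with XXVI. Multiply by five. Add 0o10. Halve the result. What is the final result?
Convert XXVI (Roman numeral) → 10 + 10 + 5 + 1 = 26 (decimal)
Start: 26
Convert five (English words) → 5 (decimal)
26 × 5 = 130
Convert 0o10 (octal) → 1×8 = 8 (decimal)
130 + 8 = 138
138 ÷ 2 = 69
69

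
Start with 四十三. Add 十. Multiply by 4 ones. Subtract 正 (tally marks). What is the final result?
Convert 四十三 (Chinese numeral) → 4×10 + 3 = 43 (decimal)
Start: 43
Convert 十 (Chinese numeral) → 1×10 = 10 (decimal)
43 + 10 = 53
Convert 4 ones (place-value notation) → 4 (decimal)
53 × 4 = 212
Convert 正 (tally marks) → 5 (decimal)
212 - 5 = 207
207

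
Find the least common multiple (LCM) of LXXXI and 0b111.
Convert LXXXI (Roman numeral) → 50 + 10 + 10 + 10 + 1 = 81 (decimal)
Convert 0b111 (binary) → 4 + 2 + 1 = 7 (decimal)
Compute lcm(81, 7) = 567
567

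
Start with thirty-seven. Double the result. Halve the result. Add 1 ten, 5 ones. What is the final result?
Convert thirty-seven (English words) → 37 (decimal)
Start: 37
37 × 2 = 74
74 ÷ 2 = 37
Convert 1 ten, 5 ones (place-value notation) → 1×10 + 5 = 15 (decimal)
37 + 15 = 52
52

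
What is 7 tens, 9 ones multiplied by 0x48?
Convert 7 tens, 9 ones (place-value notation) → 7×10 + 9 = 79 (decimal)
Convert 0x48 (hexadecimal) → 4×16 + 8 = 72 (decimal)
Compute 79 × 72 = 5688
5688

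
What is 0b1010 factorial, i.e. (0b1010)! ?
Convert 0b1010 (binary) → 8 + 2 = 10 (decimal)
Compute 10! = 3628800
3628800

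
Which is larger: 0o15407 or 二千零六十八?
Convert 0o15407 (octal) → 1×4096 + 5×512 + 4×64 + 7 = 6919 (decimal)
Convert 二千零六十八 (Chinese numeral) → 2×1000 + 6×10 + 8 = 2068 (decimal)
Compare 6919 vs 2068: larger = 6919
6919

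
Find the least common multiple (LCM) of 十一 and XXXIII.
Convert 十一 (Chinese numeral) → 1×10 + 1 = 11 (decimal)
Convert XXXIII (Roman numeral) → 10 + 10 + 10 + 1 + 1 + 1 = 33 (decimal)
Compute lcm(11, 33) = 33
33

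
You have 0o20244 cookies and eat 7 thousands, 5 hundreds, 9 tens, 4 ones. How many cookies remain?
Convert 0o20244 (octal) → 2×4096 + 2×64 + 4×8 + 4 = 8356 (decimal)
Convert 7 thousands, 5 hundreds, 9 tens, 4 ones (place-value notation) → 7×1000 + 5×100 + 9×10 + 4 = 7594 (decimal)
Compute 8356 - 7594 = 762
762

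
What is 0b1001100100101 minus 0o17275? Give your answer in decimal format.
Convert 0b1001100100101 (binary) → 4096 + 512 + 256 + 32 + 4 + 1 = 4901 (decimal)
Convert 0o17275 (octal) → 1×4096 + 7×512 + 2×64 + 7×8 + 5 = 7869 (decimal)
Compute 4901 - 7869 = -2968
-2968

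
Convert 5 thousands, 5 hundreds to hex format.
Convert 5 thousands, 5 hundreds (place-value notation) → 5×1000 + 5×100 = 5500 (decimal)
Convert 5500 (decimal) → 5500 = 1×4096 + 5×256 + 7×16 + 12 → 0x157C (hexadecimal)
0x157C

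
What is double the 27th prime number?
The 27th prime number = 103
Compute 103 × 2 = 206
206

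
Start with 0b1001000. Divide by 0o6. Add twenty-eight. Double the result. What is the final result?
Convert 0b1001000 (binary) → 64 + 8 = 72 (decimal)
Start: 72
Convert 0o6 (octal) → 6 (decimal)
72 ÷ 6 = 12
Convert twenty-eight (English words) → 28 (decimal)
12 + 28 = 40
40 × 2 = 80
80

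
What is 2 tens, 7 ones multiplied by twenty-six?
Convert 2 tens, 7 ones (place-value notation) → 2×10 + 7 = 27 (decimal)
Convert twenty-six (English words) → 26 (decimal)
Compute 27 × 26 = 702
702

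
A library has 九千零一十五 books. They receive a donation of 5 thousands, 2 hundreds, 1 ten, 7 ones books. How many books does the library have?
Convert 九千零一十五 (Chinese numeral) → 9×1000 + 1×10 + 5 = 9015 (decimal)
Convert 5 thousands, 2 hundreds, 1 ten, 7 ones (place-value notation) → 5×1000 + 2×100 + 1×10 + 7 = 5217 (decimal)
Compute 9015 + 5217 = 14232
14232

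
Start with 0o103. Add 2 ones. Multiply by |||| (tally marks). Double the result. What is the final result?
Convert 0o103 (octal) → 1×64 + 3 = 67 (decimal)
Start: 67
Convert 2 ones (place-value notation) → 2 (decimal)
67 + 2 = 69
Convert |||| (tally marks) → 4 (decimal)
69 × 4 = 276
276 × 2 = 552
552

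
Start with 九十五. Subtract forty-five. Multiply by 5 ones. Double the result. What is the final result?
Convert 九十五 (Chinese numeral) → 9×10 + 5 = 95 (decimal)
Start: 95
Convert forty-five (English words) → 45 (decimal)
95 - 45 = 50
Convert 5 ones (place-value notation) → 5 (decimal)
50 × 5 = 250
250 × 2 = 500
500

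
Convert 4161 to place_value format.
Convert 4161 (decimal) → 4161 = 4×1000 + 1×100 + 6×10 + 1 → 4 thousands, 1 hundred, 6 tens, 1 one (place-value notation)
4 thousands, 1 hundred, 6 tens, 1 one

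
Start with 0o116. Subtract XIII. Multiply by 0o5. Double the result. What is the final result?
Convert 0o116 (octal) → 1×64 + 1×8 + 6 = 78 (decimal)
Start: 78
Convert XIII (Roman numeral) → 10 + 1 + 1 + 1 = 13 (decimal)
78 - 13 = 65
Convert 0o5 (octal) → 5 (decimal)
65 × 5 = 325
325 × 2 = 650
650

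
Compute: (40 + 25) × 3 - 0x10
Convert 0x10 (hexadecimal) → 1×16 = 16 (decimal)
Expression in decimal: (40 + 25) × 3 - 16
Parentheses first: 40 + 25 = 65
Multiply: 65 × 3 = 195
Subtract: 195 - 16 = 179
179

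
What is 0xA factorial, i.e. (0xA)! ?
Convert 0xA (hexadecimal) → 10 (decimal)
Compute 10! = 3628800
3628800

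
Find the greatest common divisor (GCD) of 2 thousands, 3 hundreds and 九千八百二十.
Convert 2 thousands, 3 hundreds (place-value notation) → 2×1000 + 3×100 = 2300 (decimal)
Convert 九千八百二十 (Chinese numeral) → 9×1000 + 8×100 + 2×10 = 9820 (decimal)
Compute gcd(2300, 9820) = 20
20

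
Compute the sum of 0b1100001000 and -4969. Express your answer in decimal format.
Convert 0b1100001000 (binary) → 512 + 256 + 8 = 776 (decimal)
Compute 776 + -4969 = -4193
-4193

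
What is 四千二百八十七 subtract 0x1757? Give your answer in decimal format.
Convert 四千二百八十七 (Chinese numeral) → 4×1000 + 2×100 + 8×10 + 7 = 4287 (decimal)
Convert 0x1757 (hexadecimal) → 1×4096 + 7×256 + 5×16 + 7 = 5975 (decimal)
Compute 4287 - 5975 = -1688
-1688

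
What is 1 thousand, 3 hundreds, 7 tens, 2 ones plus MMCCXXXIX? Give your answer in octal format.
Convert 1 thousand, 3 hundreds, 7 tens, 2 ones (place-value notation) → 1×1000 + 3×100 + 7×10 + 2 = 1372 (decimal)
Convert MMCCXXXIX (Roman numeral) → 1000 + 1000 + 100 + 100 + 10 + 10 + 10 + 9 = 2239 (decimal)
Compute 1372 + 2239 = 3611
Convert 3611 (decimal) → 3611 = 7×512 + 3×8 + 3 → 0o7033 (octal)
0o7033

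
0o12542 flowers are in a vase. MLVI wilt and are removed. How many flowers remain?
Convert 0o12542 (octal) → 1×4096 + 2×512 + 5×64 + 4×8 + 2 = 5474 (decimal)
Convert MLVI (Roman numeral) → 1000 + 50 + 5 + 1 = 1056 (decimal)
Compute 5474 - 1056 = 4418
4418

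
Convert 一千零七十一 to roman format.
Convert 一千零七十一 (Chinese numeral) → 1×1000 + 7×10 + 1 = 1071 (decimal)
Convert 1071 (decimal) → 1071 = 1000 + 50 + 10 + 10 + 1 → MLXXI (Roman numeral)
MLXXI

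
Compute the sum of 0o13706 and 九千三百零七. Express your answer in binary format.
Convert 0o13706 (octal) → 1×4096 + 3×512 + 7×64 + 6 = 6086 (decimal)
Convert 九千三百零七 (Chinese numeral) → 9×1000 + 3×100 + 7 = 9307 (decimal)
Compute 6086 + 9307 = 15393
Convert 15393 (decimal) → 15393 = 8192 + 4096 + 2048 + 1024 + 32 + 1 → 0b11110000100001 (binary)
0b11110000100001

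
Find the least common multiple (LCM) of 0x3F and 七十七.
Convert 0x3F (hexadecimal) → 3×16 + 15 = 63 (decimal)
Convert 七十七 (Chinese numeral) → 7×10 + 7 = 77 (decimal)
Compute lcm(63, 77) = 693
693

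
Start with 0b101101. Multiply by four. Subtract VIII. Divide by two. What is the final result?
Convert 0b101101 (binary) → 32 + 8 + 4 + 1 = 45 (decimal)
Start: 45
Convert four (English words) → 4 (decimal)
45 × 4 = 180
Convert VIII (Roman numeral) → 5 + 1 + 1 + 1 = 8 (decimal)
180 - 8 = 172
Convert two (English words) → 2 (decimal)
172 ÷ 2 = 86
86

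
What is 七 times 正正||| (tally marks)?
Convert 七 (Chinese numeral) → 7 (decimal)
Convert 正正||| (tally marks) → 5 + 5 + 3 = 13 (decimal)
Compute 7 × 13 = 91
91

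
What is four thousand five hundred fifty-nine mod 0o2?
Convert four thousand five hundred fifty-nine (English words) → 4×1000 + 5×100 + 59 = 4559 (decimal)
Convert 0o2 (octal) → 2 (decimal)
Compute 4559 mod 2 = 1
1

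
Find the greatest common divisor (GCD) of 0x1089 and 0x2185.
Convert 0x1089 (hexadecimal) → 1×4096 + 8×16 + 9 = 4233 (decimal)
Convert 0x2185 (hexadecimal) → 2×4096 + 1×256 + 8×16 + 5 = 8581 (decimal)
Compute gcd(4233, 8581) = 1
1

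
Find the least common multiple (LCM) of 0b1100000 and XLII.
Convert 0b1100000 (binary) → 64 + 32 = 96 (decimal)
Convert XLII (Roman numeral) → 40 + 1 + 1 = 42 (decimal)
Compute lcm(96, 42) = 672
672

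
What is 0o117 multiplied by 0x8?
Convert 0o117 (octal) → 1×64 + 1×8 + 7 = 79 (decimal)
Convert 0x8 (hexadecimal) → 8 (decimal)
Compute 79 × 8 = 632
632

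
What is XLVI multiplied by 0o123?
Convert XLVI (Roman numeral) → 40 + 5 + 1 = 46 (decimal)
Convert 0o123 (octal) → 1×64 + 2×8 + 3 = 83 (decimal)
Compute 46 × 83 = 3818
3818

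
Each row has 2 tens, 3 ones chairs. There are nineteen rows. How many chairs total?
Convert 2 tens, 3 ones (place-value notation) → 2×10 + 3 = 23 (decimal)
Convert nineteen (English words) → 19 (decimal)
Compute 23 × 19 = 437
437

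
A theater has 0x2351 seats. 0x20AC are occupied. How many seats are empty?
Convert 0x2351 (hexadecimal) → 2×4096 + 3×256 + 5×16 + 1 = 9041 (decimal)
Convert 0x20AC (hexadecimal) → 2×4096 + 10×16 + 12 = 8364 (decimal)
Compute 9041 - 8364 = 677
677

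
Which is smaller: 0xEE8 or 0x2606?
Convert 0xEE8 (hexadecimal) → 14×256 + 14×16 + 8 = 3816 (decimal)
Convert 0x2606 (hexadecimal) → 2×4096 + 6×256 + 6 = 9734 (decimal)
Compare 3816 vs 9734: smaller = 3816
3816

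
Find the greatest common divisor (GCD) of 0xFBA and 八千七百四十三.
Convert 0xFBA (hexadecimal) → 15×256 + 11×16 + 10 = 4026 (decimal)
Convert 八千七百四十三 (Chinese numeral) → 8×1000 + 7×100 + 4×10 + 3 = 8743 (decimal)
Compute gcd(4026, 8743) = 1
1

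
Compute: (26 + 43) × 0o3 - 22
Convert 0o3 (octal) → 3 (decimal)
Expression in decimal: (26 + 43) × 3 - 22
Parentheses first: 26 + 43 = 69
Multiply: 69 × 3 = 207
Subtract: 207 - 22 = 185
185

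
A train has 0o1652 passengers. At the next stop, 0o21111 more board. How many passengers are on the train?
Convert 0o1652 (octal) → 1×512 + 6×64 + 5×8 + 2 = 938 (decimal)
Convert 0o21111 (octal) → 2×4096 + 1×512 + 1×64 + 1×8 + 1 = 8777 (decimal)
Compute 938 + 8777 = 9715
9715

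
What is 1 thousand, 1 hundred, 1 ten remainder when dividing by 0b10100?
Convert 1 thousand, 1 hundred, 1 ten (place-value notation) → 1×1000 + 1×100 + 1×10 = 1110 (decimal)
Convert 0b10100 (binary) → 16 + 4 = 20 (decimal)
Compute 1110 mod 20 = 10
10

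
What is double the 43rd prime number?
The 43rd prime number = 191
Compute 191 × 2 = 382
382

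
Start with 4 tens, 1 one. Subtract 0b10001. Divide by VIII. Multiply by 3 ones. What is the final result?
Convert 4 tens, 1 one (place-value notation) → 4×10 + 1 = 41 (decimal)
Start: 41
Convert 0b10001 (binary) → 16 + 1 = 17 (decimal)
41 - 17 = 24
Convert VIII (Roman numeral) → 5 + 1 + 1 + 1 = 8 (decimal)
24 ÷ 8 = 3
Convert 3 ones (place-value notation) → 3 (decimal)
3 × 3 = 9
9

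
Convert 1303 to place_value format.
Convert 1303 (decimal) → 1303 = 1×1000 + 3×100 + 3 → 1 thousand, 3 hundreds, 3 ones (place-value notation)
1 thousand, 3 hundreds, 3 ones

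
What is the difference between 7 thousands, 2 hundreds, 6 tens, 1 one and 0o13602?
Convert 7 thousands, 2 hundreds, 6 tens, 1 one (place-value notation) → 7×1000 + 2×100 + 6×10 + 1 = 7261 (decimal)
Convert 0o13602 (octal) → 1×4096 + 3×512 + 6×64 + 2 = 6018 (decimal)
Difference: |7261 - 6018| = 1243
1243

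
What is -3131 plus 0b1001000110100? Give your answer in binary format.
Convert 0b1001000110100 (binary) → 4096 + 512 + 32 + 16 + 4 = 4660 (decimal)
Compute -3131 + 4660 = 1529
Convert 1529 (decimal) → 1529 = 1024 + 256 + 128 + 64 + 32 + 16 + 8 + 1 → 0b10111111001 (binary)
0b10111111001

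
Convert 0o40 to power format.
Convert 0o40 (octal) → 4×8 = 32 (decimal)
Convert 32 (decimal) → 2^5 (power)
2^5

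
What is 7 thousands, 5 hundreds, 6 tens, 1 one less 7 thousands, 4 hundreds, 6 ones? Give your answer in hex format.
Convert 7 thousands, 5 hundreds, 6 tens, 1 one (place-value notation) → 7×1000 + 5×100 + 6×10 + 1 = 7561 (decimal)
Convert 7 thousands, 4 hundreds, 6 ones (place-value notation) → 7×1000 + 4×100 + 6 = 7406 (decimal)
Compute 7561 - 7406 = 155
Convert 155 (decimal) → 155 = 9×16 + 11 → 0x9B (hexadecimal)
0x9B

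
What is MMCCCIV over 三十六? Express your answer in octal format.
Convert MMCCCIV (Roman numeral) → 1000 + 1000 + 100 + 100 + 100 + 4 = 2304 (decimal)
Convert 三十六 (Chinese numeral) → 3×10 + 6 = 36 (decimal)
Compute 2304 ÷ 36 = 64
Convert 64 (decimal) → 64 = 1×64 → 0o100 (octal)
0o100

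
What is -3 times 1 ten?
Convert 1 ten (place-value notation) → 1×10 = 10 (decimal)
Compute -3 × 10 = -30
-30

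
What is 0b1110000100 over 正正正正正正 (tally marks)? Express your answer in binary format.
Convert 0b1110000100 (binary) → 512 + 256 + 128 + 4 = 900 (decimal)
Convert 正正正正正正 (tally marks) → 5 + 5 + 5 + 5 + 5 + 5 = 30 (decimal)
Compute 900 ÷ 30 = 30
Convert 30 (decimal) → 30 = 16 + 8 + 4 + 2 → 0b11110 (binary)
0b11110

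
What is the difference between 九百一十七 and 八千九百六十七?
Convert 九百一十七 (Chinese numeral) → 9×100 + 1×10 + 7 = 917 (decimal)
Convert 八千九百六十七 (Chinese numeral) → 8×1000 + 9×100 + 6×10 + 7 = 8967 (decimal)
Difference: |917 - 8967| = 8050
8050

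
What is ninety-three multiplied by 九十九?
Convert ninety-three (English words) → 93 (decimal)
Convert 九十九 (Chinese numeral) → 9×10 + 9 = 99 (decimal)
Compute 93 × 99 = 9207
9207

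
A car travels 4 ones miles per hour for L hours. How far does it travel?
Convert 4 ones (place-value notation) → 4 (decimal)
Convert L (Roman numeral) → 50 (decimal)
Compute 4 × 50 = 200
200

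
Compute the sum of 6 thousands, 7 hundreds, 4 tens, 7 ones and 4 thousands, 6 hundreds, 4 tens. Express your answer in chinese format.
Convert 6 thousands, 7 hundreds, 4 tens, 7 ones (place-value notation) → 6×1000 + 7×100 + 4×10 + 7 = 6747 (decimal)
Convert 4 thousands, 6 hundreds, 4 tens (place-value notation) → 4×1000 + 6×100 + 4×10 = 4640 (decimal)
Compute 6747 + 4640 = 11387
Convert 11387 (decimal) → 11387 = 1×10000 + 1×1000 + 3×100 + 8×10 + 7 → 一万一千三百八十七 (Chinese numeral)
一万一千三百八十七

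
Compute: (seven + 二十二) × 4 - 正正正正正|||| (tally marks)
Convert seven (English words) → 7 (decimal)
Convert 二十二 (Chinese numeral) → 2×10 + 2 = 22 (decimal)
Convert 正正正正正|||| (tally marks) → 5 + 5 + 5 + 5 + 5 + 4 = 29 (decimal)
Expression in decimal: (7 + 22) × 4 - 29
Parentheses first: 7 + 22 = 29
Multiply: 29 × 4 = 116
Subtract: 116 - 29 = 87
87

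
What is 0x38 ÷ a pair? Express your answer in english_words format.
Convert 0x38 (hexadecimal) → 3×16 + 8 = 56 (decimal)
Convert a pair (colloquial) → 2 (decimal)
Compute 56 ÷ 2 = 28
Convert 28 (decimal) → twenty-eight (English words)
twenty-eight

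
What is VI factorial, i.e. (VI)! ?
Convert VI (Roman numeral) → 5 + 1 = 6 (decimal)
Compute 6! = 720
720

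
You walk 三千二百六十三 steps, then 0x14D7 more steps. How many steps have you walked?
Convert 三千二百六十三 (Chinese numeral) → 3×1000 + 2×100 + 6×10 + 3 = 3263 (decimal)
Convert 0x14D7 (hexadecimal) → 1×4096 + 4×256 + 13×16 + 7 = 5335 (decimal)
Compute 3263 + 5335 = 8598
8598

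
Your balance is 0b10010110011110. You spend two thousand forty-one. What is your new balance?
Convert 0b10010110011110 (binary) → 8192 + 1024 + 256 + 128 + 16 + 8 + 4 + 2 = 9630 (decimal)
Convert two thousand forty-one (English words) → 2×1000 + 41 = 2041 (decimal)
Compute 9630 - 2041 = 7589
7589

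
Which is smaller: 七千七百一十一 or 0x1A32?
Convert 七千七百一十一 (Chinese numeral) → 7×1000 + 7×100 + 1×10 + 1 = 7711 (decimal)
Convert 0x1A32 (hexadecimal) → 1×4096 + 10×256 + 3×16 + 2 = 6706 (decimal)
Compare 7711 vs 6706: smaller = 6706
6706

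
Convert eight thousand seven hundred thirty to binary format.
Convert eight thousand seven hundred thirty (English words) → 8×1000 + 7×100 + 30 = 8730 (decimal)
Convert 8730 (decimal) → 8730 = 8192 + 512 + 16 + 8 + 2 → 0b10001000011010 (binary)
0b10001000011010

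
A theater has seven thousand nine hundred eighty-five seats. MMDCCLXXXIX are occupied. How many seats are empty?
Convert seven thousand nine hundred eighty-five (English words) → 7×1000 + 9×100 + 85 = 7985 (decimal)
Convert MMDCCLXXXIX (Roman numeral) → 1000 + 1000 + 500 + 100 + 100 + 50 + 10 + 10 + 10 + 9 = 2789 (decimal)
Compute 7985 - 2789 = 5196
5196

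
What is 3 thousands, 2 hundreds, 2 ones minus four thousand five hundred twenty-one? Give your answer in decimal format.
Convert 3 thousands, 2 hundreds, 2 ones (place-value notation) → 3×1000 + 2×100 + 2 = 3202 (decimal)
Convert four thousand five hundred twenty-one (English words) → 4×1000 + 5×100 + 21 = 4521 (decimal)
Compute 3202 - 4521 = -1319
-1319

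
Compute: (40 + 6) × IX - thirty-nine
Convert IX (Roman numeral) → 9 (decimal)
Convert thirty-nine (English words) → 39 (decimal)
Expression in decimal: (40 + 6) × 9 - 39
Parentheses first: 40 + 6 = 46
Multiply: 46 × 9 = 414
Subtract: 414 - 39 = 375
375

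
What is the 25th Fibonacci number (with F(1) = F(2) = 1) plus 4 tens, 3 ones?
The 25th Fibonacci number (with F(1) = F(2) = 1) = 75025
Convert 4 tens, 3 ones (place-value notation) → 4×10 + 3 = 43 (decimal)
Compute 75025 + 43 = 75068
75068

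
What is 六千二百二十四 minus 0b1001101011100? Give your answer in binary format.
Convert 六千二百二十四 (Chinese numeral) → 6×1000 + 2×100 + 2×10 + 4 = 6224 (decimal)
Convert 0b1001101011100 (binary) → 4096 + 512 + 256 + 64 + 16 + 8 + 4 = 4956 (decimal)
Compute 6224 - 4956 = 1268
Convert 1268 (decimal) → 1268 = 1024 + 128 + 64 + 32 + 16 + 4 → 0b10011110100 (binary)
0b10011110100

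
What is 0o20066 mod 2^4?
Convert 0o20066 (octal) → 2×4096 + 6×8 + 6 = 8246 (decimal)
Convert 2^4 (power) → 16 (decimal)
Compute 8246 mod 16 = 6
6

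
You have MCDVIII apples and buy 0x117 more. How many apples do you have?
Convert MCDVIII (Roman numeral) → 1000 + 400 + 5 + 1 + 1 + 1 = 1408 (decimal)
Convert 0x117 (hexadecimal) → 1×256 + 1×16 + 7 = 279 (decimal)
Compute 1408 + 279 = 1687
1687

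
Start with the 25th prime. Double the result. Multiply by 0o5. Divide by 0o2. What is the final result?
Convert the 25th prime (prime index) → 97 (decimal)
Start: 97
97 × 2 = 194
Convert 0o5 (octal) → 5 (decimal)
194 × 5 = 970
Convert 0o2 (octal) → 2 (decimal)
970 ÷ 2 = 485
485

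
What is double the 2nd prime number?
The 2nd prime number = 3
Compute 3 × 2 = 6
6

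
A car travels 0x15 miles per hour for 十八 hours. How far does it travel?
Convert 0x15 (hexadecimal) → 1×16 + 5 = 21 (decimal)
Convert 十八 (Chinese numeral) → 1×10 + 8 = 18 (decimal)
Compute 21 × 18 = 378
378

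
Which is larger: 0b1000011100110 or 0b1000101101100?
Convert 0b1000011100110 (binary) → 4096 + 128 + 64 + 32 + 4 + 2 = 4326 (decimal)
Convert 0b1000101101100 (binary) → 4096 + 256 + 64 + 32 + 8 + 4 = 4460 (decimal)
Compare 4326 vs 4460: larger = 4460
4460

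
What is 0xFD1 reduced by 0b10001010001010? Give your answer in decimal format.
Convert 0xFD1 (hexadecimal) → 15×256 + 13×16 + 1 = 4049 (decimal)
Convert 0b10001010001010 (binary) → 8192 + 512 + 128 + 8 + 2 = 8842 (decimal)
Compute 4049 - 8842 = -4793
-4793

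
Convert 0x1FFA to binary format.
Convert 0x1FFA (hexadecimal) → 1×4096 + 15×256 + 15×16 + 10 = 8186 (decimal)
Convert 8186 (decimal) → 8186 = 4096 + 2048 + 1024 + 512 + 256 + 128 + 64 + 32 + 16 + 8 + 2 → 0b1111111111010 (binary)
0b1111111111010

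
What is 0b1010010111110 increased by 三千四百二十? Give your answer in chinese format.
Convert 0b1010010111110 (binary) → 4096 + 1024 + 128 + 32 + 16 + 8 + 4 + 2 = 5310 (decimal)
Convert 三千四百二十 (Chinese numeral) → 3×1000 + 4×100 + 2×10 = 3420 (decimal)
Compute 5310 + 3420 = 8730
Convert 8730 (decimal) → 8730 = 8×1000 + 7×100 + 3×10 → 八千七百三十 (Chinese numeral)
八千七百三十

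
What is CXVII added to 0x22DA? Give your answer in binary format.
Convert CXVII (Roman numeral) → 100 + 10 + 5 + 1 + 1 = 117 (decimal)
Convert 0x22DA (hexadecimal) → 2×4096 + 2×256 + 13×16 + 10 = 8922 (decimal)
Compute 117 + 8922 = 9039
Convert 9039 (decimal) → 9039 = 8192 + 512 + 256 + 64 + 8 + 4 + 2 + 1 → 0b10001101001111 (binary)
0b10001101001111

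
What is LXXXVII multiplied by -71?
Convert LXXXVII (Roman numeral) → 50 + 10 + 10 + 10 + 5 + 1 + 1 = 87 (decimal)
Compute 87 × -71 = -6177
-6177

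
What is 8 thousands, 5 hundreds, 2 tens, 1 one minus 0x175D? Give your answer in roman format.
Convert 8 thousands, 5 hundreds, 2 tens, 1 one (place-value notation) → 8×1000 + 5×100 + 2×10 + 1 = 8521 (decimal)
Convert 0x175D (hexadecimal) → 1×4096 + 7×256 + 5×16 + 13 = 5981 (decimal)
Compute 8521 - 5981 = 2540
Convert 2540 (decimal) → 2540 = 1000 + 1000 + 500 + 40 → MMDXL (Roman numeral)
MMDXL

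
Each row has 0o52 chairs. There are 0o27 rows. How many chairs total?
Convert 0o52 (octal) → 5×8 + 2 = 42 (decimal)
Convert 0o27 (octal) → 2×8 + 7 = 23 (decimal)
Compute 42 × 23 = 966
966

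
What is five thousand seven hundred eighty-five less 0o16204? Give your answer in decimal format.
Convert five thousand seven hundred eighty-five (English words) → 5×1000 + 7×100 + 85 = 5785 (decimal)
Convert 0o16204 (octal) → 1×4096 + 6×512 + 2×64 + 4 = 7300 (decimal)
Compute 5785 - 7300 = -1515
-1515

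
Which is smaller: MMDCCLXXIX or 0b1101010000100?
Convert MMDCCLXXIX (Roman numeral) → 1000 + 1000 + 500 + 100 + 100 + 50 + 10 + 10 + 9 = 2779 (decimal)
Convert 0b1101010000100 (binary) → 4096 + 2048 + 512 + 128 + 4 = 6788 (decimal)
Compare 2779 vs 6788: smaller = 2779
2779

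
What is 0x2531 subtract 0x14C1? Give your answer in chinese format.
Convert 0x2531 (hexadecimal) → 2×4096 + 5×256 + 3×16 + 1 = 9521 (decimal)
Convert 0x14C1 (hexadecimal) → 1×4096 + 4×256 + 12×16 + 1 = 5313 (decimal)
Compute 9521 - 5313 = 4208
Convert 4208 (decimal) → 4208 = 4×1000 + 2×100 + 8 → 四千二百零八 (Chinese numeral)
四千二百零八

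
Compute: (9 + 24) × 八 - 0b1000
Convert 八 (Chinese numeral) → 8 (decimal)
Convert 0b1000 (binary) → 8 (decimal)
Expression in decimal: (9 + 24) × 8 - 8
Parentheses first: 9 + 24 = 33
Multiply: 33 × 8 = 264
Subtract: 264 - 8 = 256
256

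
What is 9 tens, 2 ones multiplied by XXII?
Convert 9 tens, 2 ones (place-value notation) → 9×10 + 2 = 92 (decimal)
Convert XXII (Roman numeral) → 10 + 10 + 1 + 1 = 22 (decimal)
Compute 92 × 22 = 2024
2024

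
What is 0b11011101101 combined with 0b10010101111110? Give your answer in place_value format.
Convert 0b11011101101 (binary) → 1024 + 512 + 128 + 64 + 32 + 8 + 4 + 1 = 1773 (decimal)
Convert 0b10010101111110 (binary) → 8192 + 1024 + 256 + 64 + 32 + 16 + 8 + 4 + 2 = 9598 (decimal)
Compute 1773 + 9598 = 11371
Convert 11371 (decimal) → 11371 = 11×1000 + 3×100 + 7×10 + 1 → 11 thousands, 3 hundreds, 7 tens, 1 one (place-value notation)
11 thousands, 3 hundreds, 7 tens, 1 one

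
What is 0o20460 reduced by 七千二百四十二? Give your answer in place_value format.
Convert 0o20460 (octal) → 2×4096 + 4×64 + 6×8 = 8496 (decimal)
Convert 七千二百四十二 (Chinese numeral) → 7×1000 + 2×100 + 4×10 + 2 = 7242 (decimal)
Compute 8496 - 7242 = 1254
Convert 1254 (decimal) → 1254 = 1×1000 + 2×100 + 5×10 + 4 → 1 thousand, 2 hundreds, 5 tens, 4 ones (place-value notation)
1 thousand, 2 hundreds, 5 tens, 4 ones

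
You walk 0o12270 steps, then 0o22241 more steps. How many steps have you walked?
Convert 0o12270 (octal) → 1×4096 + 2×512 + 2×64 + 7×8 = 5304 (decimal)
Convert 0o22241 (octal) → 2×4096 + 2×512 + 2×64 + 4×8 + 1 = 9377 (decimal)
Compute 5304 + 9377 = 14681
14681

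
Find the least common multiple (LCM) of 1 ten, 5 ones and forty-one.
Convert 1 ten, 5 ones (place-value notation) → 1×10 + 5 = 15 (decimal)
Convert forty-one (English words) → 41 (decimal)
Compute lcm(15, 41) = 615
615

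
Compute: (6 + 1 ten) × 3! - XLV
Convert 1 ten (place-value notation) → 1×10 = 10 (decimal)
Convert 3! (factorial) → 6 (decimal)
Convert XLV (Roman numeral) → 40 + 5 = 45 (decimal)
Expression in decimal: (6 + 10) × 6 - 45
Parentheses first: 6 + 10 = 16
Multiply: 16 × 6 = 96
Subtract: 96 - 45 = 51
51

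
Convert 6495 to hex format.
Convert 6495 (decimal) → 6495 = 1×4096 + 9×256 + 5×16 + 15 → 0x195F (hexadecimal)
0x195F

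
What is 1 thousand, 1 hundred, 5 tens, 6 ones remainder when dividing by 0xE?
Convert 1 thousand, 1 hundred, 5 tens, 6 ones (place-value notation) → 1×1000 + 1×100 + 5×10 + 6 = 1156 (decimal)
Convert 0xE (hexadecimal) → 14 (decimal)
Compute 1156 mod 14 = 8
8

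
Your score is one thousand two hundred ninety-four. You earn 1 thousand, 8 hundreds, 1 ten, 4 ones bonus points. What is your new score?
Convert one thousand two hundred ninety-four (English words) → 1×1000 + 2×100 + 94 = 1294 (decimal)
Convert 1 thousand, 8 hundreds, 1 ten, 4 ones (place-value notation) → 1×1000 + 8×100 + 1×10 + 4 = 1814 (decimal)
Compute 1294 + 1814 = 3108
3108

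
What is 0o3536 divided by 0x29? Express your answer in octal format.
Convert 0o3536 (octal) → 3×512 + 5×64 + 3×8 + 6 = 1886 (decimal)
Convert 0x29 (hexadecimal) → 2×16 + 9 = 41 (decimal)
Compute 1886 ÷ 41 = 46
Convert 46 (decimal) → 46 = 5×8 + 6 → 0o56 (octal)
0o56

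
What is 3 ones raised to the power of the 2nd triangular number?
Convert 3 ones (place-value notation) → 3 (decimal)
Convert the 2nd triangular number (triangular index) → 2×3/2 = 3 (decimal)
Compute 3 ^ 3 = 27
27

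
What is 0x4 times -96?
Convert 0x4 (hexadecimal) → 4 (decimal)
Compute 4 × -96 = -384
-384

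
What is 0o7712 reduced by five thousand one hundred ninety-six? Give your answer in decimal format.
Convert 0o7712 (octal) → 7×512 + 7×64 + 1×8 + 2 = 4042 (decimal)
Convert five thousand one hundred ninety-six (English words) → 5×1000 + 1×100 + 96 = 5196 (decimal)
Compute 4042 - 5196 = -1154
-1154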